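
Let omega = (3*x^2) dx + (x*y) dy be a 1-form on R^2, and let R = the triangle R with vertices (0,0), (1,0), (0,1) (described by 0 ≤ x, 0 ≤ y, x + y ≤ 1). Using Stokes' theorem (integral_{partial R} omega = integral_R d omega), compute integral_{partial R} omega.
integral_(partial R) omega = 1/6

Stokes: integral_partial_R omega = integral_R d omega with d omega = (∂Q/∂x - ∂P/∂y) dx ∧ dy.
  ∂Q/∂x = y
  ∂P/∂y = 0
  integrand = ∂Q/∂x - ∂P/∂y = y.
Integrating over R: integral_0^1 integral_0^{1-x} (y) dy dx = 1/6.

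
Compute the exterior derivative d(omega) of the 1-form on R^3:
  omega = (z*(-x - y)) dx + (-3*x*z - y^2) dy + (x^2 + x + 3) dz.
d(omega) = (-2*z) dx ∧ dy + (3*x + y + 1) dx ∧ dz + (3*x) dy ∧ dz

For a 1-form omega = sum_i f_i dx_i, the exterior derivative is
  d(omega) = sum_{i < j} (∂f_j/∂x_i - ∂f_i/∂x_j) dx_i ∧ dx_j.
  coefficient of dx ∧ dy: ∂f_2/∂x - ∂f_1/∂y = ∂(-3*x*z - y^2)/∂x - ∂(z*(-x - y))/∂y = -2*z
  coefficient of dx ∧ dz: ∂f_3/∂x - ∂f_1/∂z = ∂(x^2 + x + 3)/∂x - ∂(z*(-x - y))/∂z = 3*x + y + 1
  coefficient of dy ∧ dz: ∂f_3/∂y - ∂f_2/∂z = ∂(x^2 + x + 3)/∂y - ∂(-3*x*z - y^2)/∂z = 3*x
Assembling: d(omega) = (-2*z) dx ∧ dy + (3*x + y + 1) dx ∧ dz + (3*x) dy ∧ dz.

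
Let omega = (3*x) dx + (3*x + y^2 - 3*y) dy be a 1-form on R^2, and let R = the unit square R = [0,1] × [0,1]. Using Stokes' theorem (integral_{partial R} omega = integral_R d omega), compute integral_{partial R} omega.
integral_(partial R) omega = 3

Stokes: integral_partial_R omega = integral_R d omega with d omega = (∂Q/∂x - ∂P/∂y) dx ∧ dy.
  ∂Q/∂x = 3
  ∂P/∂y = 0
  integrand = ∂Q/∂x - ∂P/∂y = 3.
Integrating over R: integral_0^1 integral_0^1 (3) dx dy = 3.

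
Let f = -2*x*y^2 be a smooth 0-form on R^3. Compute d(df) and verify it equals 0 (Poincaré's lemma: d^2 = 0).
d(df) = 0

Step 1: df = sum_i (∂f/∂x_i) dx_i = (-2*y^2) dx + (-4*x*y) dy + (0) dz.
Step 2: Apply d again. Using the 1-form formula, the coefficient of dx ∧ dy in d(df) is ∂^2 f/∂x ∂y - ∂^2 f/∂y ∂x = (-4*y) - (-4*y) = 0 (equality of mixed partials for smooth f).
Similarly for dx ∧ dz and dy ∧ dz — all coefficients vanish. So d(df) = 0.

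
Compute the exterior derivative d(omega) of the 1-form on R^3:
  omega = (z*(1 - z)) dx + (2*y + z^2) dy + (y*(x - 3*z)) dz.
d(omega) = (y + 2*z - 1) dx ∧ dz + (x - 5*z) dy ∧ dz

For a 1-form omega = sum_i f_i dx_i, the exterior derivative is
  d(omega) = sum_{i < j} (∂f_j/∂x_i - ∂f_i/∂x_j) dx_i ∧ dx_j.
  coefficient of dx ∧ dz: ∂f_3/∂x - ∂f_1/∂z = ∂(y*(x - 3*z))/∂x - ∂(z*(1 - z))/∂z = y + 2*z - 1
  coefficient of dy ∧ dz: ∂f_3/∂y - ∂f_2/∂z = ∂(y*(x - 3*z))/∂y - ∂(2*y + z^2)/∂z = x - 5*z
Assembling: d(omega) = (y + 2*z - 1) dx ∧ dz + (x - 5*z) dy ∧ dz.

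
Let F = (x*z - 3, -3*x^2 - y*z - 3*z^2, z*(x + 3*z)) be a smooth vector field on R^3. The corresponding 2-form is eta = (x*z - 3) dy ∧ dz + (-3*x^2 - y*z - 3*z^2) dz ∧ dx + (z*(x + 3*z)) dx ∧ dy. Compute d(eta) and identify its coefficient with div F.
d(eta) = (x + 6*z) dx ∧ dy ∧ dz; div F = x + 6*z

For a 2-form in R^3 of the form above, applying d gives a 3-form with coefficient ∂P/∂x + ∂Q/∂y + ∂R/∂z:
  ∂P/∂x = z
  ∂Q/∂y = -z
  ∂R/∂z = x + 6*z
Sum = x + 6*z, which is exactly div F.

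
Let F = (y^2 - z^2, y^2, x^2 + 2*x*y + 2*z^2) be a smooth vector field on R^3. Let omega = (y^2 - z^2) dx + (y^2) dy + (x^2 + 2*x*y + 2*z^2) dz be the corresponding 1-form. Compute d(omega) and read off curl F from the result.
d(omega) = (2*x) dy ∧ dz + (-2*x - 2*y - 2*z) dz ∧ dx + (-2*y) dx ∧ dy; curl F = (2*x, -2*x - 2*y - 2*z, -2*y)

d omega = sum_{i<j} (∂f_j/∂x_i - ∂f_i/∂x_j) dx_i ∧ dx_j. Under the identification (dy ∧ dz, dz ∧ dx, dx ∧ dy) ↔ (e_x, e_y, e_z), the coefficients are exactly the components of curl F. Compute:
  ∂R/∂y - ∂Q/∂z = (2*x) - (0) = 2*x
  ∂P/∂z - ∂R/∂x = (-2*z) - (2*x + 2*y) = -2*x - 2*y - 2*z
  ∂Q/∂x - ∂P/∂y = (0) - (2*y) = -2*y.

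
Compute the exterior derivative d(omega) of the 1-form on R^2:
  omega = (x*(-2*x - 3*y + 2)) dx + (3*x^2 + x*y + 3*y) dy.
d(omega) = (9*x + y) dx ∧ dy

For a 1-form omega = sum_i f_i dx_i, the exterior derivative is
  d(omega) = sum_{i < j} (∂f_j/∂x_i - ∂f_i/∂x_j) dx_i ∧ dx_j.
  coefficient of dx ∧ dy: ∂f_2/∂x - ∂f_1/∂y = ∂(3*x^2 + x*y + 3*y)/∂x - ∂(x*(-2*x - 3*y + 2))/∂y = 9*x + y
Assembling: d(omega) = (9*x + y) dx ∧ dy.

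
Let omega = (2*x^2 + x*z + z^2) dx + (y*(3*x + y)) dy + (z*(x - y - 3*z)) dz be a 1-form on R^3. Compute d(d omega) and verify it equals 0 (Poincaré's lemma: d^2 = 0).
d(d omega) = 0

Step 1: d omega = sum_{i<j} (∂f_j/∂x_i - ∂f_i/∂x_j) dx_i ∧ dx_j:
  coeff of dx ∧ dy: 3*y
  coeff of dx ∧ dz: -x - z
  coeff of dy ∧ dz: -z
Step 2: Apply d again to each 2-form coefficient. The only possible 3-form in R^3 is dx ∧ dy ∧ dz, with coefficient
  ∂(coeff of dy∧dz)/∂x - ∂(coeff of dx∧dz)/∂y + ∂(coeff of dx∧dy)/∂z
  = ∂/∂x (-z) - ∂/∂y (-x - z) + ∂/∂z (3*y).
Each of these terms simplifies to sums of mixed partials that cancel in pairs. The result is 0 (by equality of mixed partials for smooth functions — Schwarz / Clairaut).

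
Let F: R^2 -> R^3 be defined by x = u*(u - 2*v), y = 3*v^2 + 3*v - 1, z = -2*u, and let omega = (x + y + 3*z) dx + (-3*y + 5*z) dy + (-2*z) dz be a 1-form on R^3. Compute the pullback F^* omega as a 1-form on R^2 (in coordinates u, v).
F^* omega = (2*u^3 - 6*u^2*v - 12*u^2 + 10*u*v^2 + 18*u*v - 10*u - 6*v^3 - 6*v^2 + 2*v) du + (-2*u^3 + 4*u^2*v + 12*u^2 - 6*u*v^2 - 66*u*v - 28*u - 54*v^3 - 81*v^2 - 9*v + 9) dv

Using F^*(f dg) = (f ∘ F) d(g ∘ F), substitute each coordinate x_i by F_i(u, v) in f_i, and replace dx_i by d F_i = (∂F_i/∂u) du + (∂F_i/∂v) dv.
  For the x component: f_1(F) = u^2 - 2*u*v - 6*u + 3*v^2 + 3*v - 1; d F_1 = (2*u - 2*v) du + (-2*u) dv
  For the y component: f_2(F) = -10*u - 9*v^2 - 9*v + 3; d F_2 = (0) du + (6*v + 3) dv
  For the z component: f_3(F) = 4*u; d F_3 = (-2) du + (0) dv
Combining and collecting du, dv coefficients:
  coeff of du: 2*u^3 - 6*u^2*v - 12*u^2 + 10*u*v^2 + 18*u*v - 10*u - 6*v^3 - 6*v^2 + 2*v
  coeff of dv: -2*u^3 + 4*u^2*v + 12*u^2 - 6*u*v^2 - 66*u*v - 28*u - 54*v^3 - 81*v^2 - 9*v + 9
F^* omega = (2*u^3 - 6*u^2*v - 12*u^2 + 10*u*v^2 + 18*u*v - 10*u - 6*v^3 - 6*v^2 + 2*v) du + (-2*u^3 + 4*u^2*v + 12*u^2 - 6*u*v^2 - 66*u*v - 28*u - 54*v^3 - 81*v^2 - 9*v + 9) dv.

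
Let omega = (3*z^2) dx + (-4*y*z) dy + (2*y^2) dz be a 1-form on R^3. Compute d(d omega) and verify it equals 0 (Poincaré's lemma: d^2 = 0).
d(d omega) = 0

Step 1: d omega = sum_{i<j} (∂f_j/∂x_i - ∂f_i/∂x_j) dx_i ∧ dx_j:
  coeff of dx ∧ dy: 0
  coeff of dx ∧ dz: -6*z
  coeff of dy ∧ dz: 8*y
Step 2: Apply d again to each 2-form coefficient. The only possible 3-form in R^3 is dx ∧ dy ∧ dz, with coefficient
  ∂(coeff of dy∧dz)/∂x - ∂(coeff of dx∧dz)/∂y + ∂(coeff of dx∧dy)/∂z
  = ∂/∂x (8*y) - ∂/∂y (-6*z) + ∂/∂z (0).
Each of these terms simplifies to sums of mixed partials that cancel in pairs. The result is 0 (by equality of mixed partials for smooth functions — Schwarz / Clairaut).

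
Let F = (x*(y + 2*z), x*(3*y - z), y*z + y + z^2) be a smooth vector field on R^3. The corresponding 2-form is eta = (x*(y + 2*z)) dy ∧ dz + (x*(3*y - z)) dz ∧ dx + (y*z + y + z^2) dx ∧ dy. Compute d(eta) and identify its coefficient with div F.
d(eta) = (3*x + 2*y + 4*z) dx ∧ dy ∧ dz; div F = 3*x + 2*y + 4*z

For a 2-form in R^3 of the form above, applying d gives a 3-form with coefficient ∂P/∂x + ∂Q/∂y + ∂R/∂z:
  ∂P/∂x = y + 2*z
  ∂Q/∂y = 3*x
  ∂R/∂z = y + 2*z
Sum = 3*x + 2*y + 4*z, which is exactly div F.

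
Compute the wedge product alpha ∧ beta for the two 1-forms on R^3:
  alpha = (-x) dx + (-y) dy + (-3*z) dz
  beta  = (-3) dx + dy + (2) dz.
alpha ∧ beta = (-x - 3*y) dx ∧ dy + (-2*x - 9*z) dx ∧ dz + (-2*y + 3*z) dy ∧ dz

Distribute the wedge, using dx_i ∧ dx_j = -dx_j ∧ dx_i and dx_i ∧ dx_i = 0. For each pair (i, j) with i < j, the coefficient of dx_i ∧ dx_j in alpha ∧ beta is (alpha_i * beta_j - alpha_j * beta_i). Collecting: alpha ∧ beta = (-x - 3*y) dx ∧ dy + (-2*x - 9*z) dx ∧ dz + (-2*y + 3*z) dy ∧ dz.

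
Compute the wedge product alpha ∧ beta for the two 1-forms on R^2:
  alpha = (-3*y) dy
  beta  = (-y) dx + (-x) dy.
alpha ∧ beta = (-3*y^2) dx ∧ dy

Distribute the wedge, using dx_i ∧ dx_j = -dx_j ∧ dx_i and dx_i ∧ dx_i = 0. For each pair (i, j) with i < j, the coefficient of dx_i ∧ dx_j in alpha ∧ beta is (alpha_i * beta_j - alpha_j * beta_i). Collecting: alpha ∧ beta = (-3*y^2) dx ∧ dy.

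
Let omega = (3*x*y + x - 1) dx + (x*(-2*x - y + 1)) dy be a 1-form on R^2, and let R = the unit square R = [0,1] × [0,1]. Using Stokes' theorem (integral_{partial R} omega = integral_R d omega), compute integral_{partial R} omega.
integral_(partial R) omega = -3

Stokes: integral_partial_R omega = integral_R d omega with d omega = (∂Q/∂x - ∂P/∂y) dx ∧ dy.
  ∂Q/∂x = -4*x - y + 1
  ∂P/∂y = 3*x
  integrand = ∂Q/∂x - ∂P/∂y = -7*x - y + 1.
Integrating over R: integral_0^1 integral_0^1 (-7*x - y + 1) dx dy = -3.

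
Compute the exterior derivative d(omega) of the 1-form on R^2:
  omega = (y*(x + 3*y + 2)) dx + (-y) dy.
d(omega) = (-x - 6*y - 2) dx ∧ dy

For a 1-form omega = sum_i f_i dx_i, the exterior derivative is
  d(omega) = sum_{i < j} (∂f_j/∂x_i - ∂f_i/∂x_j) dx_i ∧ dx_j.
  coefficient of dx ∧ dy: ∂f_2/∂x - ∂f_1/∂y = ∂(-y)/∂x - ∂(y*(x + 3*y + 2))/∂y = -x - 6*y - 2
Assembling: d(omega) = (-x - 6*y - 2) dx ∧ dy.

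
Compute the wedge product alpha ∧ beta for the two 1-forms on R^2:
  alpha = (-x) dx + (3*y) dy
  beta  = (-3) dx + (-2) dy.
alpha ∧ beta = (2*x + 9*y) dx ∧ dy

Distribute the wedge, using dx_i ∧ dx_j = -dx_j ∧ dx_i and dx_i ∧ dx_i = 0. For each pair (i, j) with i < j, the coefficient of dx_i ∧ dx_j in alpha ∧ beta is (alpha_i * beta_j - alpha_j * beta_i). Collecting: alpha ∧ beta = (2*x + 9*y) dx ∧ dy.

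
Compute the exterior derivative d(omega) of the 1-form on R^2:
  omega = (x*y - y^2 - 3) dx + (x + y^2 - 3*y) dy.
d(omega) = (-x + 2*y + 1) dx ∧ dy

For a 1-form omega = sum_i f_i dx_i, the exterior derivative is
  d(omega) = sum_{i < j} (∂f_j/∂x_i - ∂f_i/∂x_j) dx_i ∧ dx_j.
  coefficient of dx ∧ dy: ∂f_2/∂x - ∂f_1/∂y = ∂(x + y^2 - 3*y)/∂x - ∂(x*y - y^2 - 3)/∂y = -x + 2*y + 1
Assembling: d(omega) = (-x + 2*y + 1) dx ∧ dy.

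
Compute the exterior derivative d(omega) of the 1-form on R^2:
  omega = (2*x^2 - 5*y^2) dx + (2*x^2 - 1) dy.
d(omega) = (4*x + 10*y) dx ∧ dy

For a 1-form omega = sum_i f_i dx_i, the exterior derivative is
  d(omega) = sum_{i < j} (∂f_j/∂x_i - ∂f_i/∂x_j) dx_i ∧ dx_j.
  coefficient of dx ∧ dy: ∂f_2/∂x - ∂f_1/∂y = ∂(2*x^2 - 1)/∂x - ∂(2*x^2 - 5*y^2)/∂y = 4*x + 10*y
Assembling: d(omega) = (4*x + 10*y) dx ∧ dy.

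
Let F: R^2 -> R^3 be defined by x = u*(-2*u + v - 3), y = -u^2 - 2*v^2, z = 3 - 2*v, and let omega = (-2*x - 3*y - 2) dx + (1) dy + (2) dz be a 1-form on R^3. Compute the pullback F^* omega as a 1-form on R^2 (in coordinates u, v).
F^* omega = (-28*u^3 + 15*u^2*v - 45*u^2 - 26*u*v^2 + 12*u*v - 12*u + 6*v^3 - 18*v^2 - 2*v + 6) du + (7*u^3 - 2*u^2*v + 6*u^2 + 6*u*v^2 - 2*u - 4*v - 4) dv

Using F^*(f dg) = (f ∘ F) d(g ∘ F), substitute each coordinate x_i by F_i(u, v) in f_i, and replace dx_i by d F_i = (∂F_i/∂u) du + (∂F_i/∂v) dv.
  For the x component: f_1(F) = 7*u^2 - 2*u*v + 6*u + 6*v^2 - 2; d F_1 = (-4*u + v - 3) du + (u) dv
  For the y component: f_2(F) = 1; d F_2 = (-2*u) du + (-4*v) dv
  For the z component: f_3(F) = 2; d F_3 = (0) du + (-2) dv
Combining and collecting du, dv coefficients:
  coeff of du: -28*u^3 + 15*u^2*v - 45*u^2 - 26*u*v^2 + 12*u*v - 12*u + 6*v^3 - 18*v^2 - 2*v + 6
  coeff of dv: 7*u^3 - 2*u^2*v + 6*u^2 + 6*u*v^2 - 2*u - 4*v - 4
F^* omega = (-28*u^3 + 15*u^2*v - 45*u^2 - 26*u*v^2 + 12*u*v - 12*u + 6*v^3 - 18*v^2 - 2*v + 6) du + (7*u^3 - 2*u^2*v + 6*u^2 + 6*u*v^2 - 2*u - 4*v - 4) dv.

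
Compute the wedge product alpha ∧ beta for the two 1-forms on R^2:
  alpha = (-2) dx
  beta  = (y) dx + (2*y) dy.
alpha ∧ beta = (-4*y) dx ∧ dy

Distribute the wedge, using dx_i ∧ dx_j = -dx_j ∧ dx_i and dx_i ∧ dx_i = 0. For each pair (i, j) with i < j, the coefficient of dx_i ∧ dx_j in alpha ∧ beta is (alpha_i * beta_j - alpha_j * beta_i). Collecting: alpha ∧ beta = (-4*y) dx ∧ dy.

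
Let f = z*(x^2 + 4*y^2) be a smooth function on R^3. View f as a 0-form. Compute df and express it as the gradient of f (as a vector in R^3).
df = (2*x*z) dx + (8*y*z) dy + (x^2 + 4*y^2) dz; grad f = (2*x*z, 8*y*z, x^2 + 4*y^2)

For a 0-form f, d f = (∂f/∂x) dx + (∂f/∂y) dy + (∂f/∂z) dz. The components of the vector representation are exactly the entries of grad f in Cartesian coordinates:
  ∂f/∂x = 2*x*z
  ∂f/∂y = 8*y*z
  ∂f/∂z = x^2 + 4*y^2.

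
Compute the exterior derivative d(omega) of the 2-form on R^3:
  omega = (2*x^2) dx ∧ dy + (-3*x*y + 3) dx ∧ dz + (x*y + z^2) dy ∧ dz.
d(omega) = (3*x + y) dx ∧ dy ∧ dz

For a 2-form omega = sum_{i<j} g_{ij} dx_i ∧ dx_j, the exterior derivative is
  d(omega) = sum_{i<j} d(g_{ij}) ∧ dx_i ∧ dx_j = sum_{i<j, k} (∂g_{ij}/∂x_k) dx_k ∧ dx_i ∧ dx_j.
Expand each term, using dx_k ∧ dx_i ∧ dx_j = sgn(permutation) dx_{(a)} ∧ dx_{(b)} ∧ dx_{(c)} with (a < b < c) sorted:
  d(-3*x*y + 3) includes (∂/∂y)(-3*x*y + 3) dy = (-3*x) dy, which multiplied by dx ∧ dz gives (3*x) dx ∧ dy ∧ dz
  d(x*y + z^2) includes (∂/∂x)(x*y + z^2) dx = (y) dx, which multiplied by dy ∧ dz gives (y) dx ∧ dy ∧ dz
Collecting like 3-forms: d(omega) = (3*x + y) dx ∧ dy ∧ dz.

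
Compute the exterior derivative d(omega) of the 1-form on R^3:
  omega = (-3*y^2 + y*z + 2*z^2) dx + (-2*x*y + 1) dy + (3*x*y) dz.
d(omega) = (4*y - z) dx ∧ dy + (2*y - 4*z) dx ∧ dz + (3*x) dy ∧ dz

For a 1-form omega = sum_i f_i dx_i, the exterior derivative is
  d(omega) = sum_{i < j} (∂f_j/∂x_i - ∂f_i/∂x_j) dx_i ∧ dx_j.
  coefficient of dx ∧ dy: ∂f_2/∂x - ∂f_1/∂y = ∂(-2*x*y + 1)/∂x - ∂(-3*y^2 + y*z + 2*z^2)/∂y = 4*y - z
  coefficient of dx ∧ dz: ∂f_3/∂x - ∂f_1/∂z = ∂(3*x*y)/∂x - ∂(-3*y^2 + y*z + 2*z^2)/∂z = 2*y - 4*z
  coefficient of dy ∧ dz: ∂f_3/∂y - ∂f_2/∂z = ∂(3*x*y)/∂y - ∂(-2*x*y + 1)/∂z = 3*x
Assembling: d(omega) = (4*y - z) dx ∧ dy + (2*y - 4*z) dx ∧ dz + (3*x) dy ∧ dz.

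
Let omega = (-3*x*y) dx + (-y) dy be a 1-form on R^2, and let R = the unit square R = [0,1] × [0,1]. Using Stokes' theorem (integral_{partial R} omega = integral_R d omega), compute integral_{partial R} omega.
integral_(partial R) omega = 3/2

Stokes: integral_partial_R omega = integral_R d omega with d omega = (∂Q/∂x - ∂P/∂y) dx ∧ dy.
  ∂Q/∂x = 0
  ∂P/∂y = -3*x
  integrand = ∂Q/∂x - ∂P/∂y = 3*x.
Integrating over R: integral_0^1 integral_0^1 (3*x) dx dy = 3/2.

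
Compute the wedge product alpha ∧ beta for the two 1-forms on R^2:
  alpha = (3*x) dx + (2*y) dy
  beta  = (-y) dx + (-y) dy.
alpha ∧ beta = (y*(-3*x + 2*y)) dx ∧ dy

Distribute the wedge, using dx_i ∧ dx_j = -dx_j ∧ dx_i and dx_i ∧ dx_i = 0. For each pair (i, j) with i < j, the coefficient of dx_i ∧ dx_j in alpha ∧ beta is (alpha_i * beta_j - alpha_j * beta_i). Collecting: alpha ∧ beta = (y*(-3*x + 2*y)) dx ∧ dy.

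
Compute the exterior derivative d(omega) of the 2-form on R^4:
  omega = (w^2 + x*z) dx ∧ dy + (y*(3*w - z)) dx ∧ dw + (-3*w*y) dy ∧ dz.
d(omega) = (x) dx ∧ dy ∧ dz + (-w + z) dx ∧ dy ∧ dw + (y) dx ∧ dz ∧ dw + (-3*y) dy ∧ dz ∧ dw

For a 2-form omega = sum_{i<j} g_{ij} dx_i ∧ dx_j, the exterior derivative is
  d(omega) = sum_{i<j} d(g_{ij}) ∧ dx_i ∧ dx_j = sum_{i<j, k} (∂g_{ij}/∂x_k) dx_k ∧ dx_i ∧ dx_j.
Expand each term, using dx_k ∧ dx_i ∧ dx_j = sgn(permutation) dx_{(a)} ∧ dx_{(b)} ∧ dx_{(c)} with (a < b < c) sorted:
  d(w^2 + x*z) includes (∂/∂z)(w^2 + x*z) dz = (x) dz, which multiplied by dx ∧ dy gives (x) dx ∧ dy ∧ dz
  d(w^2 + x*z) includes (∂/∂w)(w^2 + x*z) dw = (2*w) dw, which multiplied by dx ∧ dy gives (2*w) dx ∧ dy ∧ dw
  d(y*(3*w - z)) includes (∂/∂y)(y*(3*w - z)) dy = (3*w - z) dy, which multiplied by dx ∧ dw gives (-3*w + z) dx ∧ dy ∧ dw
  d(y*(3*w - z)) includes (∂/∂z)(y*(3*w - z)) dz = (-y) dz, which multiplied by dx ∧ dw gives (y) dx ∧ dz ∧ dw
  d(-3*w*y) includes (∂/∂w)(-3*w*y) dw = (-3*y) dw, which multiplied by dy ∧ dz gives (-3*y) dy ∧ dz ∧ dw
Collecting like 3-forms: d(omega) = (x) dx ∧ dy ∧ dz + (-w + z) dx ∧ dy ∧ dw + (y) dx ∧ dz ∧ dw + (-3*y) dy ∧ dz ∧ dw.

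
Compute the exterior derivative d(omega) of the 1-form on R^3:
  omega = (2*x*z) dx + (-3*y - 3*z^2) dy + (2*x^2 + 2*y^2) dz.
d(omega) = (2*x) dx ∧ dz + (4*y + 6*z) dy ∧ dz

For a 1-form omega = sum_i f_i dx_i, the exterior derivative is
  d(omega) = sum_{i < j} (∂f_j/∂x_i - ∂f_i/∂x_j) dx_i ∧ dx_j.
  coefficient of dx ∧ dz: ∂f_3/∂x - ∂f_1/∂z = ∂(2*x^2 + 2*y^2)/∂x - ∂(2*x*z)/∂z = 2*x
  coefficient of dy ∧ dz: ∂f_3/∂y - ∂f_2/∂z = ∂(2*x^2 + 2*y^2)/∂y - ∂(-3*y - 3*z^2)/∂z = 4*y + 6*z
Assembling: d(omega) = (2*x) dx ∧ dz + (4*y + 6*z) dy ∧ dz.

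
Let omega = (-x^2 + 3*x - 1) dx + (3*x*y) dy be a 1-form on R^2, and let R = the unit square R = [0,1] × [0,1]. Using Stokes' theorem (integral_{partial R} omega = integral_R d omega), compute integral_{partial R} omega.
integral_(partial R) omega = 3/2

Stokes: integral_partial_R omega = integral_R d omega with d omega = (∂Q/∂x - ∂P/∂y) dx ∧ dy.
  ∂Q/∂x = 3*y
  ∂P/∂y = 0
  integrand = ∂Q/∂x - ∂P/∂y = 3*y.
Integrating over R: integral_0^1 integral_0^1 (3*y) dx dy = 3/2.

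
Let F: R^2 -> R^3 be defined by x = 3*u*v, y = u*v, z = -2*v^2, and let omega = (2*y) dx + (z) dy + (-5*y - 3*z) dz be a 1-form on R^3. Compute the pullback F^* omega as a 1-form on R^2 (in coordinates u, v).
F^* omega = (2*v^2*(3*u - v)) du + (6*v*(u^2 + 3*u*v - 4*v^2)) dv

Using F^*(f dg) = (f ∘ F) d(g ∘ F), substitute each coordinate x_i by F_i(u, v) in f_i, and replace dx_i by d F_i = (∂F_i/∂u) du + (∂F_i/∂v) dv.
  For the x component: f_1(F) = 2*u*v; d F_1 = (3*v) du + (3*u) dv
  For the y component: f_2(F) = -2*v^2; d F_2 = (v) du + (u) dv
  For the z component: f_3(F) = v*(-5*u + 6*v); d F_3 = (0) du + (-4*v) dv
Combining and collecting du, dv coefficients:
  coeff of du: 2*v^2*(3*u - v)
  coeff of dv: 6*v*(u^2 + 3*u*v - 4*v^2)
F^* omega = (2*v^2*(3*u - v)) du + (6*v*(u^2 + 3*u*v - 4*v^2)) dv.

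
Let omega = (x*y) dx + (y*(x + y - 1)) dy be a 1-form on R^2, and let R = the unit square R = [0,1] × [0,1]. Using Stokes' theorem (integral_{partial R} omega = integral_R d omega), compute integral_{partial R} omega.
integral_(partial R) omega = 0

Stokes: integral_partial_R omega = integral_R d omega with d omega = (∂Q/∂x - ∂P/∂y) dx ∧ dy.
  ∂Q/∂x = y
  ∂P/∂y = x
  integrand = ∂Q/∂x - ∂P/∂y = -x + y.
Integrating over R: integral_0^1 integral_0^1 (-x + y) dx dy = 0.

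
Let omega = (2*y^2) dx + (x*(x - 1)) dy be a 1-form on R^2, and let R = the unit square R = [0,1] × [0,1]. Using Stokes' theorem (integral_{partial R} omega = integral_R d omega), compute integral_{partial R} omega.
integral_(partial R) omega = -2

Stokes: integral_partial_R omega = integral_R d omega with d omega = (∂Q/∂x - ∂P/∂y) dx ∧ dy.
  ∂Q/∂x = 2*x - 1
  ∂P/∂y = 4*y
  integrand = ∂Q/∂x - ∂P/∂y = 2*x - 4*y - 1.
Integrating over R: integral_0^1 integral_0^1 (2*x - 4*y - 1) dx dy = -2.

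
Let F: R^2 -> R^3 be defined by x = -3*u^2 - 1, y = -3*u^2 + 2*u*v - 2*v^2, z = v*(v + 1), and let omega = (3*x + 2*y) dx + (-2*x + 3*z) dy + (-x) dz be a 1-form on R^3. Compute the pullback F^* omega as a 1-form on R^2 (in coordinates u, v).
F^* omega = (54*u^3 - 12*u^2*v + 6*u*v^2 - 18*u*v + 6*u + 6*v^3 + 6*v^2 + 4*v) du + (12*u^3 - 18*u^2*v + 3*u^2 + 6*u*v^2 + 6*u*v + 4*u - 12*v^3 - 12*v^2 - 6*v + 1) dv

Using F^*(f dg) = (f ∘ F) d(g ∘ F), substitute each coordinate x_i by F_i(u, v) in f_i, and replace dx_i by d F_i = (∂F_i/∂u) du + (∂F_i/∂v) dv.
  For the x component: f_1(F) = -15*u^2 + 4*u*v - 4*v^2 - 3; d F_1 = (-6*u) du + (0) dv
  For the y component: f_2(F) = 6*u^2 + 3*v^2 + 3*v + 2; d F_2 = (-6*u + 2*v) du + (2*u - 4*v) dv
  For the z component: f_3(F) = 3*u^2 + 1; d F_3 = (0) du + (2*v + 1) dv
Combining and collecting du, dv coefficients:
  coeff of du: 54*u^3 - 12*u^2*v + 6*u*v^2 - 18*u*v + 6*u + 6*v^3 + 6*v^2 + 4*v
  coeff of dv: 12*u^3 - 18*u^2*v + 3*u^2 + 6*u*v^2 + 6*u*v + 4*u - 12*v^3 - 12*v^2 - 6*v + 1
F^* omega = (54*u^3 - 12*u^2*v + 6*u*v^2 - 18*u*v + 6*u + 6*v^3 + 6*v^2 + 4*v) du + (12*u^3 - 18*u^2*v + 3*u^2 + 6*u*v^2 + 6*u*v + 4*u - 12*v^3 - 12*v^2 - 6*v + 1) dv.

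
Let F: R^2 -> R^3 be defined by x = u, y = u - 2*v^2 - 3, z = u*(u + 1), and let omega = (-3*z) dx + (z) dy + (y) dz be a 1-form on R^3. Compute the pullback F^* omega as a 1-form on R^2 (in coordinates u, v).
F^* omega = (-4*u*v^2 - 7*u - 2*v^2 - 3) du + (4*u*v*(-u - 1)) dv

Using F^*(f dg) = (f ∘ F) d(g ∘ F), substitute each coordinate x_i by F_i(u, v) in f_i, and replace dx_i by d F_i = (∂F_i/∂u) du + (∂F_i/∂v) dv.
  For the x component: f_1(F) = 3*u*(-u - 1); d F_1 = (1) du + (0) dv
  For the y component: f_2(F) = u*(u + 1); d F_2 = (1) du + (-4*v) dv
  For the z component: f_3(F) = u - 2*v^2 - 3; d F_3 = (2*u + 1) du + (0) dv
Combining and collecting du, dv coefficients:
  coeff of du: -4*u*v^2 - 7*u - 2*v^2 - 3
  coeff of dv: 4*u*v*(-u - 1)
F^* omega = (-4*u*v^2 - 7*u - 2*v^2 - 3) du + (4*u*v*(-u - 1)) dv.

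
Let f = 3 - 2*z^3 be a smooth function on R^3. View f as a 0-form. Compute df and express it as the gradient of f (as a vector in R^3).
df = (0) dx + (0) dy + (-6*z^2) dz; grad f = (0, 0, -6*z^2)

For a 0-form f, d f = (∂f/∂x) dx + (∂f/∂y) dy + (∂f/∂z) dz. The components of the vector representation are exactly the entries of grad f in Cartesian coordinates:
  ∂f/∂x = 0
  ∂f/∂y = 0
  ∂f/∂z = -6*z^2.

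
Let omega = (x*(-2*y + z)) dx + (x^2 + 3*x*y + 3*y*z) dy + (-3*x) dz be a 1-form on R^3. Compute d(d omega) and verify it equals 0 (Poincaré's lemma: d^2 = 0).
d(d omega) = 0

Step 1: d omega = sum_{i<j} (∂f_j/∂x_i - ∂f_i/∂x_j) dx_i ∧ dx_j:
  coeff of dx ∧ dy: 4*x + 3*y
  coeff of dx ∧ dz: -x - 3
  coeff of dy ∧ dz: -3*y
Step 2: Apply d again to each 2-form coefficient. The only possible 3-form in R^3 is dx ∧ dy ∧ dz, with coefficient
  ∂(coeff of dy∧dz)/∂x - ∂(coeff of dx∧dz)/∂y + ∂(coeff of dx∧dy)/∂z
  = ∂/∂x (-3*y) - ∂/∂y (-x - 3) + ∂/∂z (4*x + 3*y).
Each of these terms simplifies to sums of mixed partials that cancel in pairs. The result is 0 (by equality of mixed partials for smooth functions — Schwarz / Clairaut).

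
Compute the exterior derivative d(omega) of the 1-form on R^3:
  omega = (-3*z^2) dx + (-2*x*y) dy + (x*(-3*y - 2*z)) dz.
d(omega) = (-2*y) dx ∧ dy + (-3*y + 4*z) dx ∧ dz + (-3*x) dy ∧ dz

For a 1-form omega = sum_i f_i dx_i, the exterior derivative is
  d(omega) = sum_{i < j} (∂f_j/∂x_i - ∂f_i/∂x_j) dx_i ∧ dx_j.
  coefficient of dx ∧ dy: ∂f_2/∂x - ∂f_1/∂y = ∂(-2*x*y)/∂x - ∂(-3*z^2)/∂y = -2*y
  coefficient of dx ∧ dz: ∂f_3/∂x - ∂f_1/∂z = ∂(x*(-3*y - 2*z))/∂x - ∂(-3*z^2)/∂z = -3*y + 4*z
  coefficient of dy ∧ dz: ∂f_3/∂y - ∂f_2/∂z = ∂(x*(-3*y - 2*z))/∂y - ∂(-2*x*y)/∂z = -3*x
Assembling: d(omega) = (-2*y) dx ∧ dy + (-3*y + 4*z) dx ∧ dz + (-3*x) dy ∧ dz.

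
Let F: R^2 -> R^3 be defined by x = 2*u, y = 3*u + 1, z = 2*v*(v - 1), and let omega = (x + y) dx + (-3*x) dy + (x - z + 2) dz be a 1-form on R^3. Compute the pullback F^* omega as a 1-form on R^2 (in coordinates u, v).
F^* omega = (2 - 8*u) du + (8*u*v - 4*u - 8*v^3 + 12*v^2 + 4*v - 4) dv

Using F^*(f dg) = (f ∘ F) d(g ∘ F), substitute each coordinate x_i by F_i(u, v) in f_i, and replace dx_i by d F_i = (∂F_i/∂u) du + (∂F_i/∂v) dv.
  For the x component: f_1(F) = 5*u + 1; d F_1 = (2) du + (0) dv
  For the y component: f_2(F) = -6*u; d F_2 = (3) du + (0) dv
  For the z component: f_3(F) = 2*u - 2*v^2 + 2*v + 2; d F_3 = (0) du + (4*v - 2) dv
Combining and collecting du, dv coefficients:
  coeff of du: 2 - 8*u
  coeff of dv: 8*u*v - 4*u - 8*v^3 + 12*v^2 + 4*v - 4
F^* omega = (2 - 8*u) du + (8*u*v - 4*u - 8*v^3 + 12*v^2 + 4*v - 4) dv.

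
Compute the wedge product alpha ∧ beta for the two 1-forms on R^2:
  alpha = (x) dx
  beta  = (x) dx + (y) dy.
alpha ∧ beta = (x*y) dx ∧ dy

Distribute the wedge, using dx_i ∧ dx_j = -dx_j ∧ dx_i and dx_i ∧ dx_i = 0. For each pair (i, j) with i < j, the coefficient of dx_i ∧ dx_j in alpha ∧ beta is (alpha_i * beta_j - alpha_j * beta_i). Collecting: alpha ∧ beta = (x*y) dx ∧ dy.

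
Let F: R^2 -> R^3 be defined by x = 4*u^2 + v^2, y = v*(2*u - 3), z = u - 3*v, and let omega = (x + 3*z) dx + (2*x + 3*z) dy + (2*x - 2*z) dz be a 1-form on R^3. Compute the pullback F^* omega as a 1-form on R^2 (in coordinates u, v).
F^* omega = (32*u^3 + 16*u^2*v + 32*u^2 + 8*u*v^2 - 66*u*v - 2*u + 4*v^3 - 16*v^2 + 6*v) du + (16*u^3 + 8*u^2*v - 42*u^2 + 4*u*v^2 - 12*u*v - 3*u + 2*v^3 - 30*v^2 + 9*v) dv

Using F^*(f dg) = (f ∘ F) d(g ∘ F), substitute each coordinate x_i by F_i(u, v) in f_i, and replace dx_i by d F_i = (∂F_i/∂u) du + (∂F_i/∂v) dv.
  For the x component: f_1(F) = 4*u^2 + 3*u + v^2 - 9*v; d F_1 = (8*u) du + (2*v) dv
  For the y component: f_2(F) = 8*u^2 + 3*u + 2*v^2 - 9*v; d F_2 = (2*v) du + (2*u - 3) dv
  For the z component: f_3(F) = 8*u^2 - 2*u + 2*v^2 + 6*v; d F_3 = (1) du + (-3) dv
Combining and collecting du, dv coefficients:
  coeff of du: 32*u^3 + 16*u^2*v + 32*u^2 + 8*u*v^2 - 66*u*v - 2*u + 4*v^3 - 16*v^2 + 6*v
  coeff of dv: 16*u^3 + 8*u^2*v - 42*u^2 + 4*u*v^2 - 12*u*v - 3*u + 2*v^3 - 30*v^2 + 9*v
F^* omega = (32*u^3 + 16*u^2*v + 32*u^2 + 8*u*v^2 - 66*u*v - 2*u + 4*v^3 - 16*v^2 + 6*v) du + (16*u^3 + 8*u^2*v - 42*u^2 + 4*u*v^2 - 12*u*v - 3*u + 2*v^3 - 30*v^2 + 9*v) dv.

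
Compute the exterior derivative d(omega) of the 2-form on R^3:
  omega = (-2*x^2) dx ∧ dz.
d(omega) = 0

For a 2-form omega = sum_{i<j} g_{ij} dx_i ∧ dx_j, the exterior derivative is
  d(omega) = sum_{i<j} d(g_{ij}) ∧ dx_i ∧ dx_j = sum_{i<j, k} (∂g_{ij}/∂x_k) dx_k ∧ dx_i ∧ dx_j.
Expand each term, using dx_k ∧ dx_i ∧ dx_j = sgn(permutation) dx_{(a)} ∧ dx_{(b)} ∧ dx_{(c)} with (a < b < c) sorted:

Collecting like 3-forms: d(omega) = 0.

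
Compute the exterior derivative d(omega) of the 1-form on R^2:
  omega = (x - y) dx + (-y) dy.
d(omega) = (1) dx ∧ dy

For a 1-form omega = sum_i f_i dx_i, the exterior derivative is
  d(omega) = sum_{i < j} (∂f_j/∂x_i - ∂f_i/∂x_j) dx_i ∧ dx_j.
  coefficient of dx ∧ dy: ∂f_2/∂x - ∂f_1/∂y = ∂(-y)/∂x - ∂(x - y)/∂y = 1
Assembling: d(omega) = (1) dx ∧ dy.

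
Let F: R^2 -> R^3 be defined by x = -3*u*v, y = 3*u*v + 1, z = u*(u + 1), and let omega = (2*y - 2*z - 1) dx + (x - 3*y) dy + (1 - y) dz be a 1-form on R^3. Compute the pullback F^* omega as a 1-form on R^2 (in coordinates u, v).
F^* omega = (3*v*(-18*u*v + u - 4)) du + (6*u*(u^2 - 9*u*v + u - 2)) dv

Using F^*(f dg) = (f ∘ F) d(g ∘ F), substitute each coordinate x_i by F_i(u, v) in f_i, and replace dx_i by d F_i = (∂F_i/∂u) du + (∂F_i/∂v) dv.
  For the x component: f_1(F) = -2*u^2 + 6*u*v - 2*u + 1; d F_1 = (-3*v) du + (-3*u) dv
  For the y component: f_2(F) = -12*u*v - 3; d F_2 = (3*v) du + (3*u) dv
  For the z component: f_3(F) = -3*u*v; d F_3 = (2*u + 1) du + (0) dv
Combining and collecting du, dv coefficients:
  coeff of du: 3*v*(-18*u*v + u - 4)
  coeff of dv: 6*u*(u^2 - 9*u*v + u - 2)
F^* omega = (3*v*(-18*u*v + u - 4)) du + (6*u*(u^2 - 9*u*v + u - 2)) dv.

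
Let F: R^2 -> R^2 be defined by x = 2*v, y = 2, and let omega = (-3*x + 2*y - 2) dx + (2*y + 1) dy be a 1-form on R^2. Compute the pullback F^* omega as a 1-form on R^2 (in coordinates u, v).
F^* omega = (4 - 12*v) dv

Using F^*(f dg) = (f ∘ F) d(g ∘ F), substitute each coordinate x_i by F_i(u, v) in f_i, and replace dx_i by d F_i = (∂F_i/∂u) du + (∂F_i/∂v) dv.
  For the x component: f_1(F) = 2 - 6*v; d F_1 = (0) du + (2) dv
  For the y component: f_2(F) = 5; d F_2 = (0) du + (0) dv
Combining and collecting du, dv coefficients:
  coeff of du: 0
  coeff of dv: 4 - 12*v
F^* omega = (4 - 12*v) dv.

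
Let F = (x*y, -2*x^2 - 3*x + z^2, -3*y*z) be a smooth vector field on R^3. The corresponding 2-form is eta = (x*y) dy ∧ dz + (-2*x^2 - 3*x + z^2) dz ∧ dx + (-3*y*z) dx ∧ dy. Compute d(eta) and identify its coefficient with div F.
d(eta) = (-2*y) dx ∧ dy ∧ dz; div F = -2*y

For a 2-form in R^3 of the form above, applying d gives a 3-form with coefficient ∂P/∂x + ∂Q/∂y + ∂R/∂z:
  ∂P/∂x = y
  ∂Q/∂y = 0
  ∂R/∂z = -3*y
Sum = -2*y, which is exactly div F.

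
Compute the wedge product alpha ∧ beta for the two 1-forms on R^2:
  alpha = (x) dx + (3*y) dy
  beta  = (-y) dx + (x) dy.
alpha ∧ beta = (x^2 + 3*y^2) dx ∧ dy

Distribute the wedge, using dx_i ∧ dx_j = -dx_j ∧ dx_i and dx_i ∧ dx_i = 0. For each pair (i, j) with i < j, the coefficient of dx_i ∧ dx_j in alpha ∧ beta is (alpha_i * beta_j - alpha_j * beta_i). Collecting: alpha ∧ beta = (x^2 + 3*y^2) dx ∧ dy.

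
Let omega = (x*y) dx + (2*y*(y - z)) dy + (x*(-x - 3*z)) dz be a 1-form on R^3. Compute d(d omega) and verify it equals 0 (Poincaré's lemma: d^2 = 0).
d(d omega) = 0

Step 1: d omega = sum_{i<j} (∂f_j/∂x_i - ∂f_i/∂x_j) dx_i ∧ dx_j:
  coeff of dx ∧ dy: -x
  coeff of dx ∧ dz: -2*x - 3*z
  coeff of dy ∧ dz: 2*y
Step 2: Apply d again to each 2-form coefficient. The only possible 3-form in R^3 is dx ∧ dy ∧ dz, with coefficient
  ∂(coeff of dy∧dz)/∂x - ∂(coeff of dx∧dz)/∂y + ∂(coeff of dx∧dy)/∂z
  = ∂/∂x (2*y) - ∂/∂y (-2*x - 3*z) + ∂/∂z (-x).
Each of these terms simplifies to sums of mixed partials that cancel in pairs. The result is 0 (by equality of mixed partials for smooth functions — Schwarz / Clairaut).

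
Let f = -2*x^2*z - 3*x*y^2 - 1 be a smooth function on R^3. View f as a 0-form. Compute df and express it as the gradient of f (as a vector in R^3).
df = (-4*x*z - 3*y^2) dx + (-6*x*y) dy + (-2*x^2) dz; grad f = (-4*x*z - 3*y^2, -6*x*y, -2*x^2)

For a 0-form f, d f = (∂f/∂x) dx + (∂f/∂y) dy + (∂f/∂z) dz. The components of the vector representation are exactly the entries of grad f in Cartesian coordinates:
  ∂f/∂x = -4*x*z - 3*y^2
  ∂f/∂y = -6*x*y
  ∂f/∂z = -2*x^2.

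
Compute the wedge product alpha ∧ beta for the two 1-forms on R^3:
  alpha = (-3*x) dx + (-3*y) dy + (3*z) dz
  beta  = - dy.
alpha ∧ beta = (3*x) dx ∧ dy + (3*z) dy ∧ dz

Distribute the wedge, using dx_i ∧ dx_j = -dx_j ∧ dx_i and dx_i ∧ dx_i = 0. For each pair (i, j) with i < j, the coefficient of dx_i ∧ dx_j in alpha ∧ beta is (alpha_i * beta_j - alpha_j * beta_i). Collecting: alpha ∧ beta = (3*x) dx ∧ dy + (3*z) dy ∧ dz.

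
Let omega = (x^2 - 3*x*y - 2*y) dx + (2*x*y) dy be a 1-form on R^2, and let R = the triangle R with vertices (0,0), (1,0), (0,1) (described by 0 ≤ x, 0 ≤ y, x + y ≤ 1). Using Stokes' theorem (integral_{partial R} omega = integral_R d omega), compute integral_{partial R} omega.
integral_(partial R) omega = 11/6

Stokes: integral_partial_R omega = integral_R d omega with d omega = (∂Q/∂x - ∂P/∂y) dx ∧ dy.
  ∂Q/∂x = 2*y
  ∂P/∂y = -3*x - 2
  integrand = ∂Q/∂x - ∂P/∂y = 3*x + 2*y + 2.
Integrating over R: integral_0^1 integral_0^{1-x} (3*x + 2*y + 2) dy dx = 11/6.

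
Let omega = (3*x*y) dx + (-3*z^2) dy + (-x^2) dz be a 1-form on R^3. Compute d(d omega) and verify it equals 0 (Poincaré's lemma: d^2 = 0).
d(d omega) = 0

Step 1: d omega = sum_{i<j} (∂f_j/∂x_i - ∂f_i/∂x_j) dx_i ∧ dx_j:
  coeff of dx ∧ dy: -3*x
  coeff of dx ∧ dz: -2*x
  coeff of dy ∧ dz: 6*z
Step 2: Apply d again to each 2-form coefficient. The only possible 3-form in R^3 is dx ∧ dy ∧ dz, with coefficient
  ∂(coeff of dy∧dz)/∂x - ∂(coeff of dx∧dz)/∂y + ∂(coeff of dx∧dy)/∂z
  = ∂/∂x (6*z) - ∂/∂y (-2*x) + ∂/∂z (-3*x).
Each of these terms simplifies to sums of mixed partials that cancel in pairs. The result is 0 (by equality of mixed partials for smooth functions — Schwarz / Clairaut).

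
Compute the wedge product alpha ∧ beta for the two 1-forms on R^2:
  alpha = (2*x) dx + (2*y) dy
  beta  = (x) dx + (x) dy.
alpha ∧ beta = (2*x*(x - y)) dx ∧ dy

Distribute the wedge, using dx_i ∧ dx_j = -dx_j ∧ dx_i and dx_i ∧ dx_i = 0. For each pair (i, j) with i < j, the coefficient of dx_i ∧ dx_j in alpha ∧ beta is (alpha_i * beta_j - alpha_j * beta_i). Collecting: alpha ∧ beta = (2*x*(x - y)) dx ∧ dy.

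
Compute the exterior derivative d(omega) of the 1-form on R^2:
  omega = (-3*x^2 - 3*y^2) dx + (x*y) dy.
d(omega) = (7*y) dx ∧ dy

For a 1-form omega = sum_i f_i dx_i, the exterior derivative is
  d(omega) = sum_{i < j} (∂f_j/∂x_i - ∂f_i/∂x_j) dx_i ∧ dx_j.
  coefficient of dx ∧ dy: ∂f_2/∂x - ∂f_1/∂y = ∂(x*y)/∂x - ∂(-3*x^2 - 3*y^2)/∂y = 7*y
Assembling: d(omega) = (7*y) dx ∧ dy.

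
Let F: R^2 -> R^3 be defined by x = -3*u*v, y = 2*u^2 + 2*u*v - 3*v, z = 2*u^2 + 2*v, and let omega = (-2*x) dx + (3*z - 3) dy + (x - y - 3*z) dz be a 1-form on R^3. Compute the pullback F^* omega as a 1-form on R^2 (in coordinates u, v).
F^* omega = (-8*u^3 - 8*u^2*v - 18*u*v^2 + 12*u*v - 12*u + 12*v^2 - 6*v) du + (12*u^3 - 18*u^2*v - 34*u^2 + 2*u*v - 6*u - 24*v + 9) dv

Using F^*(f dg) = (f ∘ F) d(g ∘ F), substitute each coordinate x_i by F_i(u, v) in f_i, and replace dx_i by d F_i = (∂F_i/∂u) du + (∂F_i/∂v) dv.
  For the x component: f_1(F) = 6*u*v; d F_1 = (-3*v) du + (-3*u) dv
  For the y component: f_2(F) = 6*u^2 + 6*v - 3; d F_2 = (4*u + 2*v) du + (2*u - 3) dv
  For the z component: f_3(F) = -8*u^2 - 5*u*v - 3*v; d F_3 = (4*u) du + (2) dv
Combining and collecting du, dv coefficients:
  coeff of du: -8*u^3 - 8*u^2*v - 18*u*v^2 + 12*u*v - 12*u + 12*v^2 - 6*v
  coeff of dv: 12*u^3 - 18*u^2*v - 34*u^2 + 2*u*v - 6*u - 24*v + 9
F^* omega = (-8*u^3 - 8*u^2*v - 18*u*v^2 + 12*u*v - 12*u + 12*v^2 - 6*v) du + (12*u^3 - 18*u^2*v - 34*u^2 + 2*u*v - 6*u - 24*v + 9) dv.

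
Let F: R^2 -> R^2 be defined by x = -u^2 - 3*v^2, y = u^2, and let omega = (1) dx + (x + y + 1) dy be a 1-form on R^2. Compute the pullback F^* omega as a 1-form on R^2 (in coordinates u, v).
F^* omega = (-6*u*v^2) du + (-6*v) dv

Using F^*(f dg) = (f ∘ F) d(g ∘ F), substitute each coordinate x_i by F_i(u, v) in f_i, and replace dx_i by d F_i = (∂F_i/∂u) du + (∂F_i/∂v) dv.
  For the x component: f_1(F) = 1; d F_1 = (-2*u) du + (-6*v) dv
  For the y component: f_2(F) = 1 - 3*v^2; d F_2 = (2*u) du + (0) dv
Combining and collecting du, dv coefficients:
  coeff of du: -6*u*v^2
  coeff of dv: -6*v
F^* omega = (-6*u*v^2) du + (-6*v) dv.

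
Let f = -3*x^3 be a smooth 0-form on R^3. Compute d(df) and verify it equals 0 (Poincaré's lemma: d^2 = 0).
d(df) = 0

Step 1: df = sum_i (∂f/∂x_i) dx_i = (-9*x^2) dx + (0) dy + (0) dz.
Step 2: Apply d again. Using the 1-form formula, the coefficient of dx ∧ dy in d(df) is ∂^2 f/∂x ∂y - ∂^2 f/∂y ∂x = (0) - (0) = 0 (equality of mixed partials for smooth f).
Similarly for dx ∧ dz and dy ∧ dz — all coefficients vanish. So d(df) = 0.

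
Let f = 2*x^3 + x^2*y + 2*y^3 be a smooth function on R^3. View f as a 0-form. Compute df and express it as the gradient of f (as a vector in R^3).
df = (2*x*(3*x + y)) dx + (x^2 + 6*y^2) dy + (0) dz; grad f = (2*x*(3*x + y), x^2 + 6*y^2, 0)

For a 0-form f, d f = (∂f/∂x) dx + (∂f/∂y) dy + (∂f/∂z) dz. The components of the vector representation are exactly the entries of grad f in Cartesian coordinates:
  ∂f/∂x = 2*x*(3*x + y)
  ∂f/∂y = x^2 + 6*y^2
  ∂f/∂z = 0.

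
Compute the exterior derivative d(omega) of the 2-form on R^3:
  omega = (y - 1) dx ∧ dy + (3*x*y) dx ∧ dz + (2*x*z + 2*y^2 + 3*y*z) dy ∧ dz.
d(omega) = (-3*x + 2*z) dx ∧ dy ∧ dz

For a 2-form omega = sum_{i<j} g_{ij} dx_i ∧ dx_j, the exterior derivative is
  d(omega) = sum_{i<j} d(g_{ij}) ∧ dx_i ∧ dx_j = sum_{i<j, k} (∂g_{ij}/∂x_k) dx_k ∧ dx_i ∧ dx_j.
Expand each term, using dx_k ∧ dx_i ∧ dx_j = sgn(permutation) dx_{(a)} ∧ dx_{(b)} ∧ dx_{(c)} with (a < b < c) sorted:
  d(3*x*y) includes (∂/∂y)(3*x*y) dy = (3*x) dy, which multiplied by dx ∧ dz gives (-3*x) dx ∧ dy ∧ dz
  d(2*x*z + 2*y^2 + 3*y*z) includes (∂/∂x)(2*x*z + 2*y^2 + 3*y*z) dx = (2*z) dx, which multiplied by dy ∧ dz gives (2*z) dx ∧ dy ∧ dz
Collecting like 3-forms: d(omega) = (-3*x + 2*z) dx ∧ dy ∧ dz.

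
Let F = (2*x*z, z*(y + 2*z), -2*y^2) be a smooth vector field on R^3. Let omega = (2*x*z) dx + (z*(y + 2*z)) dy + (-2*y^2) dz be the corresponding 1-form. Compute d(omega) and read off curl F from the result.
d(omega) = (-5*y - 4*z) dy ∧ dz + (2*x) dz ∧ dx + (0) dx ∧ dy; curl F = (-5*y - 4*z, 2*x, 0)

d omega = sum_{i<j} (∂f_j/∂x_i - ∂f_i/∂x_j) dx_i ∧ dx_j. Under the identification (dy ∧ dz, dz ∧ dx, dx ∧ dy) ↔ (e_x, e_y, e_z), the coefficients are exactly the components of curl F. Compute:
  ∂R/∂y - ∂Q/∂z = (-4*y) - (y + 4*z) = -5*y - 4*z
  ∂P/∂z - ∂R/∂x = (2*x) - (0) = 2*x
  ∂Q/∂x - ∂P/∂y = (0) - (0) = 0.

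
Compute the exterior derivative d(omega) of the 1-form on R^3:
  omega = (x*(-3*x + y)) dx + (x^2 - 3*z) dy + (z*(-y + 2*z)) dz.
d(omega) = (x) dx ∧ dy + (3 - z) dy ∧ dz

For a 1-form omega = sum_i f_i dx_i, the exterior derivative is
  d(omega) = sum_{i < j} (∂f_j/∂x_i - ∂f_i/∂x_j) dx_i ∧ dx_j.
  coefficient of dx ∧ dy: ∂f_2/∂x - ∂f_1/∂y = ∂(x^2 - 3*z)/∂x - ∂(x*(-3*x + y))/∂y = x
  coefficient of dy ∧ dz: ∂f_3/∂y - ∂f_2/∂z = ∂(z*(-y + 2*z))/∂y - ∂(x^2 - 3*z)/∂z = 3 - z
Assembling: d(omega) = (x) dx ∧ dy + (3 - z) dy ∧ dz.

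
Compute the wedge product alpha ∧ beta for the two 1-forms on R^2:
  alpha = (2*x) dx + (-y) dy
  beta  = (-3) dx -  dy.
alpha ∧ beta = (-2*x - 3*y) dx ∧ dy

Distribute the wedge, using dx_i ∧ dx_j = -dx_j ∧ dx_i and dx_i ∧ dx_i = 0. For each pair (i, j) with i < j, the coefficient of dx_i ∧ dx_j in alpha ∧ beta is (alpha_i * beta_j - alpha_j * beta_i). Collecting: alpha ∧ beta = (-2*x - 3*y) dx ∧ dy.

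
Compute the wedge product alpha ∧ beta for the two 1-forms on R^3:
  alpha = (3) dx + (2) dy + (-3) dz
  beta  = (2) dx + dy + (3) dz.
alpha ∧ beta = (-1) dx ∧ dy + (15) dx ∧ dz + (9) dy ∧ dz

Distribute the wedge, using dx_i ∧ dx_j = -dx_j ∧ dx_i and dx_i ∧ dx_i = 0. For each pair (i, j) with i < j, the coefficient of dx_i ∧ dx_j in alpha ∧ beta is (alpha_i * beta_j - alpha_j * beta_i). Collecting: alpha ∧ beta = (-1) dx ∧ dy + (15) dx ∧ dz + (9) dy ∧ dz.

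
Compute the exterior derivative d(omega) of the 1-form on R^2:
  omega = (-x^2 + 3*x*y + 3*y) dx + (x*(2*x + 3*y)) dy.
d(omega) = (x + 3*y - 3) dx ∧ dy

For a 1-form omega = sum_i f_i dx_i, the exterior derivative is
  d(omega) = sum_{i < j} (∂f_j/∂x_i - ∂f_i/∂x_j) dx_i ∧ dx_j.
  coefficient of dx ∧ dy: ∂f_2/∂x - ∂f_1/∂y = ∂(x*(2*x + 3*y))/∂x - ∂(-x^2 + 3*x*y + 3*y)/∂y = x + 3*y - 3
Assembling: d(omega) = (x + 3*y - 3) dx ∧ dy.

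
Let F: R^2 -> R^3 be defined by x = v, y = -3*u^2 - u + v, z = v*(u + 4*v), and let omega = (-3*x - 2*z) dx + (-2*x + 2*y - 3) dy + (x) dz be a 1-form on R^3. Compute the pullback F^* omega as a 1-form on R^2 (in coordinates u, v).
F^* omega = (36*u^3 + 18*u^2 + 20*u + v^2 + 3) du + (-6*u^2 - u*v - 2*u - 3*v - 3) dv

Using F^*(f dg) = (f ∘ F) d(g ∘ F), substitute each coordinate x_i by F_i(u, v) in f_i, and replace dx_i by d F_i = (∂F_i/∂u) du + (∂F_i/∂v) dv.
  For the x component: f_1(F) = v*(-2*u - 8*v - 3); d F_1 = (0) du + (1) dv
  For the y component: f_2(F) = -6*u^2 - 2*u - 3; d F_2 = (-6*u - 1) du + (1) dv
  For the z component: f_3(F) = v; d F_3 = (v) du + (u + 8*v) dv
Combining and collecting du, dv coefficients:
  coeff of du: 36*u^3 + 18*u^2 + 20*u + v^2 + 3
  coeff of dv: -6*u^2 - u*v - 2*u - 3*v - 3
F^* omega = (36*u^3 + 18*u^2 + 20*u + v^2 + 3) du + (-6*u^2 - u*v - 2*u - 3*v - 3) dv.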